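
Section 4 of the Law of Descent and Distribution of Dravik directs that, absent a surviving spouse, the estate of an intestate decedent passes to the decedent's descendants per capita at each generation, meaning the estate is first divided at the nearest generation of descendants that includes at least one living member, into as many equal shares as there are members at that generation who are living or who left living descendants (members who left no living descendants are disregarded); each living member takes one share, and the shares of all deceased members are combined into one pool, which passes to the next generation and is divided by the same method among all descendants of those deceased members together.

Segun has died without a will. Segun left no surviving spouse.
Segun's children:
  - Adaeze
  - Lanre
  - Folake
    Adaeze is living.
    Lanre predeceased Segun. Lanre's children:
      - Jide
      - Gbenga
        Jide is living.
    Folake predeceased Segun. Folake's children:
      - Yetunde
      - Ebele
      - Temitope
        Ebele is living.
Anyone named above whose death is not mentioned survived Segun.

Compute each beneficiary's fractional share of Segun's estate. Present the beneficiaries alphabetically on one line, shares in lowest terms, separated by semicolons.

There is no surviving spouse, so the entire estate passes to Segun's descendants per capita at each generation.
At generation 1 (Adaeze, Lanre, Folake) there are 3 shares of (1)/3 = 1/3 each.
Living: Adaeze — each takes 1/3.
Deceased: Lanre and Folake. Their combined 2/3 is pooled and carried to generation 2.
At generation 2 (Jide, Gbenga, Yetunde, Ebele, Temitope) there are 5 shares of (2/3)/5 = 2/15 each.
Living: Jide, Gbenga, Yetunde, Ebele, and Temitope — each takes 2/15.

Adaeze 1/3; Ebele 2/15; Gbenga 2/15; Jide 2/15; Temitope 2/15; Yetunde 2/15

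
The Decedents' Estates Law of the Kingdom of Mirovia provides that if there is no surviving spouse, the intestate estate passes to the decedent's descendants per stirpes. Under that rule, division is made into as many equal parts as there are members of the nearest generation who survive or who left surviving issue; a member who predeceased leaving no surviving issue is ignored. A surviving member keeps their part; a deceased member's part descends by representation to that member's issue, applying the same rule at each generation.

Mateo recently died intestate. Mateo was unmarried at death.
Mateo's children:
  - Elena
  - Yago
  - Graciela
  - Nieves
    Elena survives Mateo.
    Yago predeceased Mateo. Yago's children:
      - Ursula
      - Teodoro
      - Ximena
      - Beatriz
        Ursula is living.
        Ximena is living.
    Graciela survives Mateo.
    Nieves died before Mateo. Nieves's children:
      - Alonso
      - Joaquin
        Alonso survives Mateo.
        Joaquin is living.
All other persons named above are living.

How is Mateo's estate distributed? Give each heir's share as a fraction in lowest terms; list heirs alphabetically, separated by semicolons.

Alonso 1/8; Beatriz 1/16; Elena 1/4; Graciela 1/4; Joaquin 1/8; Teodoro 1/16; Ursula 1/16; Ximena 1/16

There is no surviving spouse, so the entire estate passes to Mateo's descendants per stirpes.
The estate is divided into 4 equal shares of 1/4 among Elena, Yago, Graciela, Nieves.
Elena is living and takes 1/4.
Yago predeceased; the 1/4 allotted to Yago's branch passes to Yago's issue by representation.
The 1/4 is divided into 4 equal shares of 1/16 among Ursula, Teodoro, Ximena, Beatriz.
Ursula is living and takes 1/16.
Teodoro is living and takes 1/16.
Ximena is living and takes 1/16.
Beatriz is living and takes 1/16.
Graciela is living and takes 1/4.
Nieves predeceased; the 1/4 allotted to Nieves's branch passes to Nieves's issue by representation.
The 1/4 is divided into 2 equal shares of 1/8 among Alonso, Joaquin.
Alonso is living and takes 1/8.
Joaquin is living and takes 1/8.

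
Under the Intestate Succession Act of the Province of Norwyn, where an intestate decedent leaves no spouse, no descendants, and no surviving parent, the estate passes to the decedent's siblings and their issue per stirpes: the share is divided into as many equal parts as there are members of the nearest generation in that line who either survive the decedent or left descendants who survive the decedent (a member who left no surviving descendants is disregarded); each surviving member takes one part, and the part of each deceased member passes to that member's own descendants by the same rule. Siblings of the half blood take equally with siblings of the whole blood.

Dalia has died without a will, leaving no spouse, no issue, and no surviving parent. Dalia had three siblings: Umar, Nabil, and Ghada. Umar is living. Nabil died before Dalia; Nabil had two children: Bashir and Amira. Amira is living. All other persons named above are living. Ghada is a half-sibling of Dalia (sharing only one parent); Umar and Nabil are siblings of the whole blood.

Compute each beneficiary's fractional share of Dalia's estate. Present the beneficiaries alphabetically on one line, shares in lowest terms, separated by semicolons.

Amira 1/6; Bashir 1/6; Ghada 1/3; Umar 1/3

No spouse, descendants, or parent survives, so the estate passes to Dalia's siblings per stirpes.
Half-blood and whole-blood siblings take equally under the stated rule.
The estate is divided into 3 equal shares of 1/3 among Umar, Nabil, Ghada.
Umar is living and takes 1/3.
Nabil predeceased; the 1/3 allotted to Nabil's branch passes to Nabil's issue by representation.
The 1/3 is divided into 2 equal shares of 1/6 among Bashir, Amira.
Bashir is living and takes 1/6.
Amira is living and takes 1/6.
Ghada is living and takes 1/3.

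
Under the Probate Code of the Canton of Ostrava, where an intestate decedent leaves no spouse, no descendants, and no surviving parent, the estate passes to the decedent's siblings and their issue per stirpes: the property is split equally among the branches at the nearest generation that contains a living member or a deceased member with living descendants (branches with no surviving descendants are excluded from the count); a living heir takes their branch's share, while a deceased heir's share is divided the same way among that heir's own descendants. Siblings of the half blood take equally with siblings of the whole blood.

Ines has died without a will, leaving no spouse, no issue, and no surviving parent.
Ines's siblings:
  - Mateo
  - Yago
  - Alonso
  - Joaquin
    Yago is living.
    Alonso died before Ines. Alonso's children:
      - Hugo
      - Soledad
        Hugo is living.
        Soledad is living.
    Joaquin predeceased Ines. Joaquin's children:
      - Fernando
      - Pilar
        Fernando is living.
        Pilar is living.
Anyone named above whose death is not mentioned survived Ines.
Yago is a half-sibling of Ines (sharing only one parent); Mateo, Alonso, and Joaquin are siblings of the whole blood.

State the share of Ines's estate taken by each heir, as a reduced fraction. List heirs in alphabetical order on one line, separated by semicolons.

Fernando 1/8; Hugo 1/8; Mateo 1/4; Pilar 1/8; Soledad 1/8; Yago 1/4

No spouse, descendants, or parent survives, so the estate passes to Ines's siblings per stirpes.
Half-blood and whole-blood siblings take equally under the stated rule.
The estate is divided into 4 equal shares of 1/4 among Mateo, Yago, Alonso, Joaquin.
Mateo is living and takes 1/4.
Yago is living and takes 1/4.
Alonso predeceased; the 1/4 allotted to Alonso's branch passes to Alonso's issue by representation.
The 1/4 is divided into 2 equal shares of 1/8 among Hugo, Soledad.
Hugo is living and takes 1/8.
Soledad is living and takes 1/8.
Joaquin predeceased; the 1/4 allotted to Joaquin's branch passes to Joaquin's issue by representation.
The 1/4 is divided into 2 equal shares of 1/8 among Fernando, Pilar.
Fernando is living and takes 1/8.
Pilar is living and takes 1/8.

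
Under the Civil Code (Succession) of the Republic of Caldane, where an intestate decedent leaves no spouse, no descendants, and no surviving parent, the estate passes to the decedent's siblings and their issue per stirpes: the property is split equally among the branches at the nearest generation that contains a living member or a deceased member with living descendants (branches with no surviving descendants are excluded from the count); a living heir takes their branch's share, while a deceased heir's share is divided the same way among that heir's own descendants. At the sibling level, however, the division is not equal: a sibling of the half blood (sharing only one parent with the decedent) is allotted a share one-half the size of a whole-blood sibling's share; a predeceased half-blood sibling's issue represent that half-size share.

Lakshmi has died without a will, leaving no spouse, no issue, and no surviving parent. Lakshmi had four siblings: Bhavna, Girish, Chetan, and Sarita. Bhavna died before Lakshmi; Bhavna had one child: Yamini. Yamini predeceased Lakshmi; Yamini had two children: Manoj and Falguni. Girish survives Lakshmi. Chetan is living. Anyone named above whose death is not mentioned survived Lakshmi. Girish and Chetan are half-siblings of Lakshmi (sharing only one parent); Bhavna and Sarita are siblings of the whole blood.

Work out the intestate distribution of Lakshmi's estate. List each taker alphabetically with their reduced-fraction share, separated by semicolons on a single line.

Chetan 1/6; Falguni 1/6; Girish 1/6; Manoj 1/6; Sarita 1/3

No spouse, descendants, or parent survives, so the estate passes to Lakshmi's siblings per stirpes.
Half-blood siblings count for one-half the weight of whole-blood siblings at the initial division.
Dividing 1 in proportion to weights (total weight 3): Bhavna (weight 1) → 1/3; Girish (weight 1/2) → 1/6; Chetan (weight 1/2) → 1/6; Sarita (weight 1) → 1/3.
Bhavna predeceased; the 1/3 allotted to Bhavna's branch passes to Bhavna's issue by representation.
Yamini's line is the sole branch at this level, so the full 1/3 passes to Yamini's issue by representation.
The 1/3 is divided into 2 equal shares of 1/6 among Manoj, Falguni.
Manoj is living and takes 1/6.
Falguni is living and takes 1/6.
Girish is living and takes 1/6.
Chetan is living and takes 1/6.
Sarita is living and takes 1/3.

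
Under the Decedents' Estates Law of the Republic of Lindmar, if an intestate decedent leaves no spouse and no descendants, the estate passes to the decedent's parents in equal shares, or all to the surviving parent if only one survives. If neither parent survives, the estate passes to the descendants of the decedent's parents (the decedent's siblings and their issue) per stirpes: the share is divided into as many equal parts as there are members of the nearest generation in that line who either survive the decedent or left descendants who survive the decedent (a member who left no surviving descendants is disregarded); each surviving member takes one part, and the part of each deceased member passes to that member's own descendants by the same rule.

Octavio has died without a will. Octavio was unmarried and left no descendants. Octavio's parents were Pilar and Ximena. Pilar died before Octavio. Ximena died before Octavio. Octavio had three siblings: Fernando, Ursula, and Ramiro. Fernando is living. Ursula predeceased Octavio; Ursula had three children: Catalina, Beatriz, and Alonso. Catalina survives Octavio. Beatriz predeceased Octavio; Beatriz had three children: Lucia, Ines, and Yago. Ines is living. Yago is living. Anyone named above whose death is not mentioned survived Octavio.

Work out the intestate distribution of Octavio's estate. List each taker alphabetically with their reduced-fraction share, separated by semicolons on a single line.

Alonso 1/9; Catalina 1/9; Fernando 1/3; Ines 1/27; Lucia 1/27; Ramiro 1/3; Yago 1/27

Neither parent survives and there are no descendants, so the estate passes to Octavio's siblings and their issue per stirpes.
The estate is divided into 3 equal shares of 1/3 among Fernando, Ursula, Ramiro.
Fernando is living and takes 1/3.
Ursula predeceased; the 1/3 allotted to Ursula's branch passes to Ursula's issue by representation.
The 1/3 is divided into 3 equal shares of 1/9 among Catalina, Beatriz, Alonso.
Catalina is living and takes 1/9.
Beatriz predeceased; the 1/9 allotted to Beatriz's branch passes to Beatriz's issue by representation.
The 1/9 is divided into 3 equal shares of 1/27 among Lucia, Ines, Yago.
Lucia is living and takes 1/27.
Ines is living and takes 1/27.
Yago is living and takes 1/27.
Alonso is living and takes 1/9.
Ramiro is living and takes 1/3.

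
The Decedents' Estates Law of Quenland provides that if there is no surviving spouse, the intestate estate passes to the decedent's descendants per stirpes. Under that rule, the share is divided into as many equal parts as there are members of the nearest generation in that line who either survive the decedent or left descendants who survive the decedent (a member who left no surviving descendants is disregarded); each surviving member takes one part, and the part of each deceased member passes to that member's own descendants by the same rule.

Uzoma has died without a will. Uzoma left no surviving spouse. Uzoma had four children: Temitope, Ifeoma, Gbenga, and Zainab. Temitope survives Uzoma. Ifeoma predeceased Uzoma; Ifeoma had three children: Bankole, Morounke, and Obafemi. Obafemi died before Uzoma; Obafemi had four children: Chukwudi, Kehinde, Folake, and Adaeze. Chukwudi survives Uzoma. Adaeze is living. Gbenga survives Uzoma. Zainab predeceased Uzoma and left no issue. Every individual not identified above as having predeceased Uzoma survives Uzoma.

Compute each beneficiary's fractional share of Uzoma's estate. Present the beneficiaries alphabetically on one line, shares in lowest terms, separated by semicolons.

Adaeze 1/36; Bankole 1/9; Chukwudi 1/36; Folake 1/36; Gbenga 1/3; Kehinde 1/36; Morounke 1/9; Temitope 1/3

There is no surviving spouse, so the entire estate passes to Uzoma's descendants per stirpes.
Zainab left no surviving issue, so that branch lapses and is disregarded.
The estate is divided into 3 equal shares of 1/3 among Temitope, Ifeoma, Gbenga.
Temitope is living and takes 1/3.
Ifeoma predeceased; the 1/3 allotted to Ifeoma's branch passes to Ifeoma's issue by representation.
The 1/3 is divided into 3 equal shares of 1/9 among Bankole, Morounke, Obafemi.
Bankole is living and takes 1/9.
Morounke is living and takes 1/9.
Obafemi predeceased; the 1/9 allotted to Obafemi's branch passes to Obafemi's issue by representation.
The 1/9 is divided into 4 equal shares of 1/36 among Chukwudi, Kehinde, Folake, Adaeze.
Chukwudi is living and takes 1/36.
Kehinde is living and takes 1/36.
Folake is living and takes 1/36.
Adaeze is living and takes 1/36.
Gbenga is living and takes 1/3.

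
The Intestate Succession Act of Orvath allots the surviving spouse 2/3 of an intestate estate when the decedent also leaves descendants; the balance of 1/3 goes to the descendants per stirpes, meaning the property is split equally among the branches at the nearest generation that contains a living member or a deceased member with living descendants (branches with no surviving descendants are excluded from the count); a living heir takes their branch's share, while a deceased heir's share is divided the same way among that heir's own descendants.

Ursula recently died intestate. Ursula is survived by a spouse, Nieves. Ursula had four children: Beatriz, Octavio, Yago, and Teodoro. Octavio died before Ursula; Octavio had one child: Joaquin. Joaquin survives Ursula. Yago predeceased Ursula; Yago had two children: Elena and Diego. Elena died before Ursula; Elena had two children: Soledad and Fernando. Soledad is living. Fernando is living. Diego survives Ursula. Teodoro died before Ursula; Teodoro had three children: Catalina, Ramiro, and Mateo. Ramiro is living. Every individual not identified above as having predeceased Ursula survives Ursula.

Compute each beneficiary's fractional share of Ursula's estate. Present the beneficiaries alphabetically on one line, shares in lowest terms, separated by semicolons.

Beatriz 1/12; Catalina 1/36; Diego 1/24; Fernando 1/48; Joaquin 1/12; Mateo 1/36; Nieves 2/3; Ramiro 1/36; Soledad 1/48

Nieves, as surviving spouse, takes 2/3.
The remaining 1/3 passes to Ursula's descendants per stirpes.
The 1/3 is divided into 4 equal shares of 1/12 among Beatriz, Octavio, Yago, Teodoro.
Beatriz is living and takes 1/12.
Octavio predeceased; the 1/12 allotted to Octavio's branch passes to Octavio's issue by representation.
Joaquin is the sole taker at this level and receives the full 1/12.
Yago predeceased; the 1/12 allotted to Yago's branch passes to Yago's issue by representation.
The 1/12 is divided into 2 equal shares of 1/24 among Elena, Diego.
Elena predeceased; the 1/24 allotted to Elena's branch passes to Elena's issue by representation.
The 1/24 is divided into 2 equal shares of 1/48 among Soledad, Fernando.
Soledad is living and takes 1/48.
Fernando is living and takes 1/48.
Diego is living and takes 1/24.
Teodoro predeceased; the 1/12 allotted to Teodoro's branch passes to Teodoro's issue by representation.
The 1/12 is divided into 3 equal shares of 1/36 among Catalina, Ramiro, Mateo.
Catalina is living and takes 1/36.
Ramiro is living and takes 1/36.
Mateo is living and takes 1/36.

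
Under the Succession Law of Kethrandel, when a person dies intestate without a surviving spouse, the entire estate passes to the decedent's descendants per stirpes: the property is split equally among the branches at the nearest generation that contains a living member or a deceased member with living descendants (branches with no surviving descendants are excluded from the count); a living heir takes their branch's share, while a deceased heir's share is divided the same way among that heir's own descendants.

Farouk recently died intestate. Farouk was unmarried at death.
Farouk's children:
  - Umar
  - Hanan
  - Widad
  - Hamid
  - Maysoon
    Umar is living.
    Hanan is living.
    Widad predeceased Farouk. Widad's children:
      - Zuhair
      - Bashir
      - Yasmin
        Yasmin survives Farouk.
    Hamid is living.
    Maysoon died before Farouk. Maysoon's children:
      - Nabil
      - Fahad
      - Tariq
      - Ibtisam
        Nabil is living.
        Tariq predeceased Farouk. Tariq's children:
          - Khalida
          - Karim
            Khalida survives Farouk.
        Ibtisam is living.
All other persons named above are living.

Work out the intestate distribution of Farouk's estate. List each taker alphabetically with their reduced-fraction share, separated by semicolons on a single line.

Bashir 1/15; Fahad 1/20; Hamid 1/5; Hanan 1/5; Ibtisam 1/20; Karim 1/40; Khalida 1/40; Nabil 1/20; Umar 1/5; Yasmin 1/15; Zuhair 1/15

There is no surviving spouse, so the entire estate passes to Farouk's descendants per stirpes.
The estate is divided into 5 equal shares of 1/5 among Umar, Hanan, Widad, Hamid, Maysoon.
Umar is living and takes 1/5.
Hanan is living and takes 1/5.
Widad predeceased; the 1/5 allotted to Widad's branch passes to Widad's issue by representation.
The 1/5 is divided into 3 equal shares of 1/15 among Zuhair, Bashir, Yasmin.
Zuhair is living and takes 1/15.
Bashir is living and takes 1/15.
Yasmin is living and takes 1/15.
Hamid is living and takes 1/5.
Maysoon predeceased; the 1/5 allotted to Maysoon's branch passes to Maysoon's issue by representation.
The 1/5 is divided into 4 equal shares of 1/20 among Nabil, Fahad, Tariq, Ibtisam.
Nabil is living and takes 1/20.
Fahad is living and takes 1/20.
Tariq predeceased; the 1/20 allotted to Tariq's branch passes to Tariq's issue by representation.
The 1/20 is divided into 2 equal shares of 1/40 among Khalida, Karim.
Khalida is living and takes 1/40.
Karim is living and takes 1/40.
Ibtisam is living and takes 1/20.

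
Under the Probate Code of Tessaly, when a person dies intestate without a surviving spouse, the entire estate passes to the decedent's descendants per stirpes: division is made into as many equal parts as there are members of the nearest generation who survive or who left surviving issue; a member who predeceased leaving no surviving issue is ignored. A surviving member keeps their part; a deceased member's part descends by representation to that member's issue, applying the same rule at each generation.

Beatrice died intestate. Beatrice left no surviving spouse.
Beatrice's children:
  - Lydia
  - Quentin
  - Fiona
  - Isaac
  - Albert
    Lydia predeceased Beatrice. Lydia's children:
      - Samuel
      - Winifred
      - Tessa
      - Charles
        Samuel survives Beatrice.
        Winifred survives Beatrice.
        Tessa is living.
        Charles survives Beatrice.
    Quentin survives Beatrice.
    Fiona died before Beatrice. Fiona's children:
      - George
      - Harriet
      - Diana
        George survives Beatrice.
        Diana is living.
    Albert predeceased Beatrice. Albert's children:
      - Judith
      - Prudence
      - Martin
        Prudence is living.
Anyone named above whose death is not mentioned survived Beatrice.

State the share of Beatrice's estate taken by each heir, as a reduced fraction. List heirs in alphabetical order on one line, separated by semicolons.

Charles 1/20; Diana 1/15; George 1/15; Harriet 1/15; Isaac 1/5; Judith 1/15; Martin 1/15; Prudence 1/15; Quentin 1/5; Samuel 1/20; Tessa 1/20; Winifred 1/20

There is no surviving spouse, so the entire estate passes to Beatrice's descendants per stirpes.
The estate is divided into 5 equal shares of 1/5 among Lydia, Quentin, Fiona, Isaac, Albert.
Lydia predeceased; the 1/5 allotted to Lydia's branch passes to Lydia's issue by representation.
The 1/5 is divided into 4 equal shares of 1/20 among Samuel, Winifred, Tessa, Charles.
Samuel is living and takes 1/20.
Winifred is living and takes 1/20.
Tessa is living and takes 1/20.
Charles is living and takes 1/20.
Quentin is living and takes 1/5.
Fiona predeceased; the 1/5 allotted to Fiona's branch passes to Fiona's issue by representation.
The 1/5 is divided into 3 equal shares of 1/15 among George, Harriet, Diana.
George is living and takes 1/15.
Harriet is living and takes 1/15.
Diana is living and takes 1/15.
Isaac is living and takes 1/5.
Albert predeceased; the 1/5 allotted to Albert's branch passes to Albert's issue by representation.
The 1/5 is divided into 3 equal shares of 1/15 among Judith, Prudence, Martin.
Judith is living and takes 1/15.
Prudence is living and takes 1/15.
Martin is living and takes 1/15.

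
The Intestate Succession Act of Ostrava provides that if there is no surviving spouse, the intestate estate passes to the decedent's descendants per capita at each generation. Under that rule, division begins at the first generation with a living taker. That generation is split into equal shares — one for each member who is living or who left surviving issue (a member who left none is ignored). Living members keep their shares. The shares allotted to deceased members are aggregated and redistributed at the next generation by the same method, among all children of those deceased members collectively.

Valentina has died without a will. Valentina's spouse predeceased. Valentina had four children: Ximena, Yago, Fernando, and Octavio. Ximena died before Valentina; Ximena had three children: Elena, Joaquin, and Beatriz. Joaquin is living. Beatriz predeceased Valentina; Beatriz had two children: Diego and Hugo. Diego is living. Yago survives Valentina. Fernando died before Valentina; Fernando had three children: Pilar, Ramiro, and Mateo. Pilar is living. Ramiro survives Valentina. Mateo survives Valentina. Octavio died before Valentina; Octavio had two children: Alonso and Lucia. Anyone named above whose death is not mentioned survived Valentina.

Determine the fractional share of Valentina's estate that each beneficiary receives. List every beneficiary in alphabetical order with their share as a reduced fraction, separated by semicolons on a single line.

There is no surviving spouse, so the entire estate passes to Valentina's descendants per capita at each generation.
At generation 1 (Ximena, Yago, Fernando, Octavio) there are 4 shares of (1)/4 = 1/4 each.
Living: Yago — each takes 1/4.
Deceased: Ximena, Fernando, and Octavio. Their combined 3/4 is pooled and carried to generation 2.
At generation 2 (Elena, Joaquin, Beatriz, Pilar, Ramiro, Mateo, Alonso, Lucia) there are 8 shares of (3/4)/8 = 3/32 each.
Living: Elena, Joaquin, Pilar, Ramiro, Mateo, Alonso, and Lucia — each takes 3/32.
Deceased: Beatriz. That 3/32 share is carried to generation 3.
At generation 3 (Diego, Hugo) there are 2 shares of (3/32)/2 = 3/64 each.
Living: Diego and Hugo — each takes 3/64.

Alonso 3/32; Diego 3/64; Elena 3/32; Hugo 3/64; Joaquin 3/32; Lucia 3/32; Mateo 3/32; Pilar 3/32; Ramiro 3/32; Yago 1/4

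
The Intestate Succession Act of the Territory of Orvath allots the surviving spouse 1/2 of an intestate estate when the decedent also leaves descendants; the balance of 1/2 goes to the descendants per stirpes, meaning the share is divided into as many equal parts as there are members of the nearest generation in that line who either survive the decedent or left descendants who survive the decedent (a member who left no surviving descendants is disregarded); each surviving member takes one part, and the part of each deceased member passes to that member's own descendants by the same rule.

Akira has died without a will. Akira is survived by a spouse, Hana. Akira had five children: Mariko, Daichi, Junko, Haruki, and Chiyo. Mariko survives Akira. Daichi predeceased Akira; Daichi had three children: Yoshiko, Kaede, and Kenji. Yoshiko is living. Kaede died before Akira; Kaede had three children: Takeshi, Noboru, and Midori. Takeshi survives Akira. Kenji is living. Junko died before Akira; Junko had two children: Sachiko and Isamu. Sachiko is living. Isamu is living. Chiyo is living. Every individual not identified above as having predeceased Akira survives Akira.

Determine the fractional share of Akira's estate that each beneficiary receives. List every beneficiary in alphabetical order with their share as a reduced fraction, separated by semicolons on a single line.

Hana, as surviving spouse, takes 1/2.
The remaining 1/2 passes to Akira's descendants per stirpes.
The 1/2 is divided into 5 equal shares of 1/10 among Mariko, Daichi, Junko, Haruki, Chiyo.
Mariko is living and takes 1/10.
Daichi predeceased; the 1/10 allotted to Daichi's branch passes to Daichi's issue by representation.
The 1/10 is divided into 3 equal shares of 1/30 among Yoshiko, Kaede, Kenji.
Yoshiko is living and takes 1/30.
Kaede predeceased; the 1/30 allotted to Kaede's branch passes to Kaede's issue by representation.
The 1/30 is divided into 3 equal shares of 1/90 among Takeshi, Noboru, Midori.
Takeshi is living and takes 1/90.
Noboru is living and takes 1/90.
Midori is living and takes 1/90.
Kenji is living and takes 1/30.
Junko predeceased; the 1/10 allotted to Junko's branch passes to Junko's issue by representation.
The 1/10 is divided into 2 equal shares of 1/20 among Sachiko, Isamu.
Sachiko is living and takes 1/20.
Isamu is living and takes 1/20.
Haruki is living and takes 1/10.
Chiyo is living and takes 1/10.

Chiyo 1/10; Hana 1/2; Haruki 1/10; Isamu 1/20; Kenji 1/30; Mariko 1/10; Midori 1/90; Noboru 1/90; Sachiko 1/20; Takeshi 1/90; Yoshiko 1/30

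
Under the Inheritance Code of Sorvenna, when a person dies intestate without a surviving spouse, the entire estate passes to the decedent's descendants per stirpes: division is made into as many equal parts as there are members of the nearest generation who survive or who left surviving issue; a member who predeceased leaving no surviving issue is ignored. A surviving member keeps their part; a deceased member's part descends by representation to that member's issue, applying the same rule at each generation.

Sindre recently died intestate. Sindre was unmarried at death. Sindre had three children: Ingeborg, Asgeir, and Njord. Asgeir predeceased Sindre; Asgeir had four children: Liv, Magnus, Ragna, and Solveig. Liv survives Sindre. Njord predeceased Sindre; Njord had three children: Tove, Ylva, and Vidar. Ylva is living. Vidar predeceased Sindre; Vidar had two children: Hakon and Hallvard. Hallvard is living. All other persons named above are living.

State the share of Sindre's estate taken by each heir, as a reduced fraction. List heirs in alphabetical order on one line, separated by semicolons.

Hakon 1/18; Hallvard 1/18; Ingeborg 1/3; Liv 1/12; Magnus 1/12; Ragna 1/12; Solveig 1/12; Tove 1/9; Ylva 1/9

There is no surviving spouse, so the entire estate passes to Sindre's descendants per stirpes.
The estate is divided into 3 equal shares of 1/3 among Ingeborg, Asgeir, Njord.
Ingeborg is living and takes 1/3.
Asgeir predeceased; the 1/3 allotted to Asgeir's branch passes to Asgeir's issue by representation.
The 1/3 is divided into 4 equal shares of 1/12 among Liv, Magnus, Ragna, Solveig.
Liv is living and takes 1/12.
Magnus is living and takes 1/12.
Ragna is living and takes 1/12.
Solveig is living and takes 1/12.
Njord predeceased; the 1/3 allotted to Njord's branch passes to Njord's issue by representation.
The 1/3 is divided into 3 equal shares of 1/9 among Tove, Ylva, Vidar.
Tove is living and takes 1/9.
Ylva is living and takes 1/9.
Vidar predeceased; the 1/9 allotted to Vidar's branch passes to Vidar's issue by representation.
The 1/9 is divided into 2 equal shares of 1/18 among Hakon, Hallvard.
Hakon is living and takes 1/18.
Hallvard is living and takes 1/18.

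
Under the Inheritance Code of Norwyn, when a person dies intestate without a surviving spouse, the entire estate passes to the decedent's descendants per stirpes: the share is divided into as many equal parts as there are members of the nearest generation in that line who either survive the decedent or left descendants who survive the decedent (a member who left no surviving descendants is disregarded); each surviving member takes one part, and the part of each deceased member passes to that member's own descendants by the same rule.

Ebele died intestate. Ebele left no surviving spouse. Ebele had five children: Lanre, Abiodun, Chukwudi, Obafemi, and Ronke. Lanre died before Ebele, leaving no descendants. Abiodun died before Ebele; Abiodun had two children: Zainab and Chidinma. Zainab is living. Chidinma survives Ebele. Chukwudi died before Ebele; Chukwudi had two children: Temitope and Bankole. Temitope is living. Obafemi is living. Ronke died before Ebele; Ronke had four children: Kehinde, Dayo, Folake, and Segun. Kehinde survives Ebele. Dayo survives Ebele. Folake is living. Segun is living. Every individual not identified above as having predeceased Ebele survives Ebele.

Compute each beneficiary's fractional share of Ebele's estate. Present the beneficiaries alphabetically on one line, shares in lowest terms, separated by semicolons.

There is no surviving spouse, so the entire estate passes to Ebele's descendants per stirpes.
Lanre left no surviving issue, so that branch lapses and is disregarded.
The estate is divided into 4 equal shares of 1/4 among Abiodun, Chukwudi, Obafemi, Ronke.
Abiodun predeceased; the 1/4 allotted to Abiodun's branch passes to Abiodun's issue by representation.
The 1/4 is divided into 2 equal shares of 1/8 among Zainab, Chidinma.
Zainab is living and takes 1/8.
Chidinma is living and takes 1/8.
Chukwudi predeceased; the 1/4 allotted to Chukwudi's branch passes to Chukwudi's issue by representation.
The 1/4 is divided into 2 equal shares of 1/8 among Temitope, Bankole.
Temitope is living and takes 1/8.
Bankole is living and takes 1/8.
Obafemi is living and takes 1/4.
Ronke predeceased; the 1/4 allotted to Ronke's branch passes to Ronke's issue by representation.
The 1/4 is divided into 4 equal shares of 1/16 among Kehinde, Dayo, Folake, Segun.
Kehinde is living and takes 1/16.
Dayo is living and takes 1/16.
Folake is living and takes 1/16.
Segun is living and takes 1/16.

Bankole 1/8; Chidinma 1/8; Dayo 1/16; Folake 1/16; Kehinde 1/16; Obafemi 1/4; Segun 1/16; Temitope 1/8; Zainab 1/8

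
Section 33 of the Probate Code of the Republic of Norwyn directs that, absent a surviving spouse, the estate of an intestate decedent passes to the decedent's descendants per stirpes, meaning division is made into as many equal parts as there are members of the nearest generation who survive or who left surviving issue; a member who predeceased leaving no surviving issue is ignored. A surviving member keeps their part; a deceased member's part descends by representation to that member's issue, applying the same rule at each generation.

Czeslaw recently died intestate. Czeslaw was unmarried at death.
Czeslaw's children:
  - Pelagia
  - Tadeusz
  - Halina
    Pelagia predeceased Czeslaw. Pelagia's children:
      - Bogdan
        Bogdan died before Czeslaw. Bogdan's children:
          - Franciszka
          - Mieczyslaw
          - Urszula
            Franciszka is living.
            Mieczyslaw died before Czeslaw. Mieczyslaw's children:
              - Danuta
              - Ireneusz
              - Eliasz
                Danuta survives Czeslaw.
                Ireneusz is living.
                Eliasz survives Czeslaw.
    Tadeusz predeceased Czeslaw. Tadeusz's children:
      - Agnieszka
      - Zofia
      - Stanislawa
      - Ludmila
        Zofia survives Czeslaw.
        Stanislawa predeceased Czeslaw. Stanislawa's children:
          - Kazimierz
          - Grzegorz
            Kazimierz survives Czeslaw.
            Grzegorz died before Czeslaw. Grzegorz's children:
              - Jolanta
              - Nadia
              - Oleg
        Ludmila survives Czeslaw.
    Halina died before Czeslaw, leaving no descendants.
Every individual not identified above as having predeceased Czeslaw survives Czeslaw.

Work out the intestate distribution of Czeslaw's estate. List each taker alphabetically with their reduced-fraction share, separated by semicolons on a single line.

Agnieszka 1/8; Danuta 1/18; Eliasz 1/18; Franciszka 1/6; Ireneusz 1/18; Jolanta 1/48; Kazimierz 1/16; Ludmila 1/8; Nadia 1/48; Oleg 1/48; Urszula 1/6; Zofia 1/8

There is no surviving spouse, so the entire estate passes to Czeslaw's descendants per stirpes.
Halina left no surviving issue, so that branch lapses and is disregarded.
The estate is divided into 2 equal shares of 1/2 among Pelagia, Tadeusz.
Pelagia predeceased; the 1/2 allotted to Pelagia's branch passes to Pelagia's issue by representation.
Bogdan's line is the sole branch at this level, so the full 1/2 passes to Bogdan's issue by representation.
The 1/2 is divided into 3 equal shares of 1/6 among Franciszka, Mieczyslaw, Urszula.
Franciszka is living and takes 1/6.
Mieczyslaw predeceased; the 1/6 allotted to Mieczyslaw's branch passes to Mieczyslaw's issue by representation.
The 1/6 is divided into 3 equal shares of 1/18 among Danuta, Ireneusz, Eliasz.
Danuta is living and takes 1/18.
Ireneusz is living and takes 1/18.
Eliasz is living and takes 1/18.
Urszula is living and takes 1/6.
Tadeusz predeceased; the 1/2 allotted to Tadeusz's branch passes to Tadeusz's issue by representation.
The 1/2 is divided into 4 equal shares of 1/8 among Agnieszka, Zofia, Stanislawa, Ludmila.
Agnieszka is living and takes 1/8.
Zofia is living and takes 1/8.
Stanislawa predeceased; the 1/8 allotted to Stanislawa's branch passes to Stanislawa's issue by representation.
The 1/8 is divided into 2 equal shares of 1/16 among Kazimierz, Grzegorz.
Kazimierz is living and takes 1/16.
Grzegorz predeceased; the 1/16 allotted to Grzegorz's branch passes to Grzegorz's issue by representation.
The 1/16 is divided into 3 equal shares of 1/48 among Jolanta, Nadia, Oleg.
Jolanta is living and takes 1/48.
Nadia is living and takes 1/48.
Oleg is living and takes 1/48.
Ludmila is living and takes 1/8.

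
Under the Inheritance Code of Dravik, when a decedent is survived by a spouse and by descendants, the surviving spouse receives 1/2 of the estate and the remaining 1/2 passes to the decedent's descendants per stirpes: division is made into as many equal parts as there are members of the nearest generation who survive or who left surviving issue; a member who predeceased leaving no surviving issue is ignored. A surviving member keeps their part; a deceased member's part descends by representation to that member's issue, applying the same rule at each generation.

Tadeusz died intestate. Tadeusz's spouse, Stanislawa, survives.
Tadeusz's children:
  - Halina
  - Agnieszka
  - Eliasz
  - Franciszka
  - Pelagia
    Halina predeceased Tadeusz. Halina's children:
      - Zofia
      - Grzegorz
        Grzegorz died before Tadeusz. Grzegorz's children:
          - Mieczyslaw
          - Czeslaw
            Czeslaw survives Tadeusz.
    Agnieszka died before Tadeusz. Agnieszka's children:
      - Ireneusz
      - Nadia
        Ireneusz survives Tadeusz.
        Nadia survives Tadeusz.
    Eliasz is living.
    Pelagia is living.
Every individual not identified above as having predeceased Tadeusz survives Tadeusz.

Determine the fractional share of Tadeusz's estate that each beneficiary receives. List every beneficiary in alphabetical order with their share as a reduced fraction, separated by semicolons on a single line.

Czeslaw 1/40; Eliasz 1/10; Franciszka 1/10; Ireneusz 1/20; Mieczyslaw 1/40; Nadia 1/20; Pelagia 1/10; Stanislawa 1/2; Zofia 1/20

Stanislawa, as surviving spouse, takes 1/2.
The remaining 1/2 passes to Tadeusz's descendants per stirpes.
The 1/2 is divided into 5 equal shares of 1/10 among Halina, Agnieszka, Eliasz, Franciszka, Pelagia.
Halina predeceased; the 1/10 allotted to Halina's branch passes to Halina's issue by representation.
The 1/10 is divided into 2 equal shares of 1/20 among Zofia, Grzegorz.
Zofia is living and takes 1/20.
Grzegorz predeceased; the 1/20 allotted to Grzegorz's branch passes to Grzegorz's issue by representation.
The 1/20 is divided into 2 equal shares of 1/40 among Mieczyslaw, Czeslaw.
Mieczyslaw is living and takes 1/40.
Czeslaw is living and takes 1/40.
Agnieszka predeceased; the 1/10 allotted to Agnieszka's branch passes to Agnieszka's issue by representation.
The 1/10 is divided into 2 equal shares of 1/20 among Ireneusz, Nadia.
Ireneusz is living and takes 1/20.
Nadia is living and takes 1/20.
Eliasz is living and takes 1/10.
Franciszka is living and takes 1/10.
Pelagia is living and takes 1/10.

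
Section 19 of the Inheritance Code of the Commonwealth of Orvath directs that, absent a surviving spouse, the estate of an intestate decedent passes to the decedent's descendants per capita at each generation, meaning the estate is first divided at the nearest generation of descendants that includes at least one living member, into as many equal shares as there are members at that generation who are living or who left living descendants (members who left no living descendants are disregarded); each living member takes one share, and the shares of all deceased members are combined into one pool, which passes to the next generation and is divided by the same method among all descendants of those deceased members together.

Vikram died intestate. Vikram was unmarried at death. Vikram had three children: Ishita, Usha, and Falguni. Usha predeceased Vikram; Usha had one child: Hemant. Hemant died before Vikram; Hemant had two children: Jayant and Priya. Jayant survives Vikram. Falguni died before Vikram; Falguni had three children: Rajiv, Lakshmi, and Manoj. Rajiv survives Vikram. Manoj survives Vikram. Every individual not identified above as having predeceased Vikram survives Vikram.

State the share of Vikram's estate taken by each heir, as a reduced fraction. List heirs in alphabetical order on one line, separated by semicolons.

Ishita 1/3; Jayant 1/12; Lakshmi 1/6; Manoj 1/6; Priya 1/12; Rajiv 1/6

There is no surviving spouse, so the entire estate passes to Vikram's descendants per capita at each generation.
At generation 1 (Ishita, Usha, Falguni) there are 3 shares of (1)/3 = 1/3 each.
Living: Ishita — each takes 1/3.
Deceased: Usha and Falguni. Their combined 2/3 is pooled and carried to generation 2.
At generation 2 (Hemant, Rajiv, Lakshmi, Manoj) there are 4 shares of (2/3)/4 = 1/6 each.
Living: Rajiv, Lakshmi, and Manoj — each takes 1/6.
Deceased: Hemant. That 1/6 share is carried to generation 3.
At generation 3 (Jayant, Priya) there are 2 shares of (1/6)/2 = 1/12 each.
Living: Jayant and Priya — each takes 1/12.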